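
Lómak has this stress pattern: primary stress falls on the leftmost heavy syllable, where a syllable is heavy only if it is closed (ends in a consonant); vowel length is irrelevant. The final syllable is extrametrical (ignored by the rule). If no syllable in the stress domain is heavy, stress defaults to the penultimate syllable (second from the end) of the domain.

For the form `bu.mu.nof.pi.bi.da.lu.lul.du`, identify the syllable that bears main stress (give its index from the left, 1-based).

The final syllable (9, du) is extrametrical; the stress domain is syllables 1–8.
Weights: 1 bu L, 2 mu L, 3 nof H, 4 pi L, 5 bi L, 6 da L, 7 lu L, 8 lul H.
Heavy syllables in the domain: 3, 8. The leftmost is syllable 3 (nof).
Primary stress: syllable 3 → bu.mu.ˈnof.pi.bi.da.lu.lul.du.

3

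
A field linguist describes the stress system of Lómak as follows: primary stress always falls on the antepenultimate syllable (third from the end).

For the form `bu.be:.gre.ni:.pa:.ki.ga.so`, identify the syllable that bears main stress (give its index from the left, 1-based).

6

The word has 8 syllables; the antepenultimate syllable (third from the end) is syllable 6 (ki).
Primary stress: syllable 6 → bu.be:.gre.ni:.pa:.ˈki.ga.so.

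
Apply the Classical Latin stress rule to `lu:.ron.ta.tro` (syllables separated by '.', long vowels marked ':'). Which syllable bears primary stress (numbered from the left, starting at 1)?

2

Classical Latin: stress the penult if heavy (long vowel or closed), else the antepenult.
Weights: 2 ron H, 3 ta L, 4 tro L.
The penult (syllable 3, ta) is light, so stress falls on the antepenult (syllable 2, ron).
Stress on syllable 2: lu:.ˈron.ta.tro.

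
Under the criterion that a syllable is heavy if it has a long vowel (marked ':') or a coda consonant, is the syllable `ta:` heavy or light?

`ta:`: long vowel, open (no coda). Long vowel → heavy.

heavy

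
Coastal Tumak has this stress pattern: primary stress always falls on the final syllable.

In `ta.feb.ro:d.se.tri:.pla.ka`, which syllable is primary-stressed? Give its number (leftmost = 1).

The word has 7 syllables; the final syllable is syllable 7 (ka).
Primary stress: syllable 7 → ta.feb.ro:d.se.tri:.pla.ˈka.

7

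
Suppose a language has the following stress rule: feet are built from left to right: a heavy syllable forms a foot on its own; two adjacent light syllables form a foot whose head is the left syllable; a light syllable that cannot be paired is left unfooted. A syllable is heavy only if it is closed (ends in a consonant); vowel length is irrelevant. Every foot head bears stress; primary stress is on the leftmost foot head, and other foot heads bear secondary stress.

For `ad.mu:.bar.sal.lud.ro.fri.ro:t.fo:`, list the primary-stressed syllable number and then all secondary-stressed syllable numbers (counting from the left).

Weights: 1 ad H, 2 mu: L, 3 bar H, 4 sal H, 5 lud H, 6 ro L, 7 fri L, 8 ro:t H, 9 fo: L.
Parse left to right (heavy = foot alone; LL = one foot; stranded L unfooted): (ˈad) mu: (ˈbar) (ˈsal) (ˈlud) (ˈro.fri) (ˈro:t) fo:.
Foot heads: 1, 3, 4, 5, 6, 8.
Primary stress on the leftmost head = syllable 1.
Secondary stress on 3, 4, 5, 6, 8: ˈad.mu:.ˌbar.ˌsal.ˌlud.ˌro.fri.ˌro:t.fo:.

primary 1, secondary 3, 4, 5, 6, 8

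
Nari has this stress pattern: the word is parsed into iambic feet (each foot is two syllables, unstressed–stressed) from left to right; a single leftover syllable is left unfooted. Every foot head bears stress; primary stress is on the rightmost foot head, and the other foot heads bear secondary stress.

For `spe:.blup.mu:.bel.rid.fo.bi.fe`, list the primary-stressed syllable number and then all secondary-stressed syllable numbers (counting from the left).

Parse left to right into iambic (σˈσ) feet: (spe:.ˈblup) (mu:.ˈbel) (rid.ˈfo) (bi.ˈfe).
Foot heads (stressed positions): 2, 4, 6, 8.
End Rule Rightmost: primary stress on the rightmost head = syllable 8.
Secondary stress on 2, 4, 6: spe:.ˌblup.mu:.ˌbel.rid.ˌfo.bi.ˈfe.

primary 8, secondary 2, 4, 6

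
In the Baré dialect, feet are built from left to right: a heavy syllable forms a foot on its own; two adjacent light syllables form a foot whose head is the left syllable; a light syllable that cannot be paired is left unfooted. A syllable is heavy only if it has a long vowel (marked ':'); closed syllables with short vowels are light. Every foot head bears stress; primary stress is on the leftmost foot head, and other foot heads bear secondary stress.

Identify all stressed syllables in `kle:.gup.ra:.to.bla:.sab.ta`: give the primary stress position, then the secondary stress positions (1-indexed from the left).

Weights: 1 kle: H, 2 gup L, 3 ra: H, 4 to L, 5 bla: H, 6 sab L, 7 ta L.
Parse left to right (heavy = foot alone; LL = one foot; stranded L unfooted): (ˈkle:) gup (ˈra:) to (ˈbla:) (ˈsab.ta).
Foot heads: 1, 3, 5, 6.
Primary stress on the leftmost head = syllable 1.
Secondary stress on 3, 5, 6: ˈkle:.gup.ˌra:.to.ˌbla:.ˌsab.ta.

primary 1, secondary 3, 5, 6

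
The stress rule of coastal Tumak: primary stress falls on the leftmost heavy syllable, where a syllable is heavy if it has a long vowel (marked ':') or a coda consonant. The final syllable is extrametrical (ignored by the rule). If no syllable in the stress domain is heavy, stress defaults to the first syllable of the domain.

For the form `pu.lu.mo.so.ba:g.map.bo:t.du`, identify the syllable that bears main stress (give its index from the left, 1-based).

The final syllable (8, du) is extrametrical; the stress domain is syllables 1–7.
Weights: 1 pu L, 2 lu L, 3 mo L, 4 so L, 5 ba:g H, 6 map H, 7 bo:t H.
Heavy syllables in the domain: 5, 6, 7. The leftmost is syllable 5 (ba:g).
Primary stress: syllable 5 → pu.lu.mo.so.ˈba:g.map.bo:t.du.

5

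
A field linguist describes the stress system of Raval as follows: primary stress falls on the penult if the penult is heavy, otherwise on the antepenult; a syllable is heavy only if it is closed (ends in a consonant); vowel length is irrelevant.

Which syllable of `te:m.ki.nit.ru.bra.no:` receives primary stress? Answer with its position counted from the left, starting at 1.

4

Weights: 4 ru L, 5 bra L, 6 no: L.
The penult (syllable 5, bra) is light, so stress falls on the antepenult (syllable 4, ru).
Primary stress: syllable 4 → te:m.ki.nit.ˈru.bra.no:.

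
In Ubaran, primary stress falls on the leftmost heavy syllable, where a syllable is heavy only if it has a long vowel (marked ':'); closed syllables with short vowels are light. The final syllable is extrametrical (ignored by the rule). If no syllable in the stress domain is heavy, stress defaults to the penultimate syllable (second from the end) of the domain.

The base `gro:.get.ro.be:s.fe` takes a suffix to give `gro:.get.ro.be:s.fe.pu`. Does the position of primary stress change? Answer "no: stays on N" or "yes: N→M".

Base `gro:.get.ro.be:s.fe` (5 syllables):
  The final syllable (5, fe) is extrametrical; the stress domain is syllables 1–4.
  Weights: 1 gro: H, 2 get L, 3 ro L, 4 be:s H.
  Heavy syllables in the domain: 1, 4. The leftmost is syllable 1 (gro:).
  → primary stress on syllable 1.
Suffixed `gro:.get.ro.be:s.fe.pu` (6 syllables):
  The final syllable (6, pu) is extrametrical; the stress domain is syllables 1–5.
  Weights: 1 gro: H, 2 get L, 3 ro L, 4 be:s H, 5 fe L.
  Heavy syllables in the domain: 1, 4. The leftmost is syllable 1 (gro:).
  → primary stress on syllable 1.

no: stays on 1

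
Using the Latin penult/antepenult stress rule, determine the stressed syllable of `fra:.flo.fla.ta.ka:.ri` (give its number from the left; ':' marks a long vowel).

Classical Latin: stress the penult if heavy (long vowel or closed), else the antepenult.
Weights: 4 ta L, 5 ka: H, 6 ri L.
The penult (syllable 5, ka:) is heavy, so it takes stress.
Stress on syllable 5: fra:.flo.fla.ta.ˈka:.ri.

5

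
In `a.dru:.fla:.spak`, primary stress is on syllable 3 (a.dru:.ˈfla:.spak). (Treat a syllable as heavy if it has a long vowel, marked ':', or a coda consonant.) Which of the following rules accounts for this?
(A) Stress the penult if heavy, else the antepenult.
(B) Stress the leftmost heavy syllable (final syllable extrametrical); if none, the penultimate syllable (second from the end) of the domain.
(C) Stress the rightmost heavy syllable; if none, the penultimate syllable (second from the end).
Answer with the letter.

A

Rule A → syllable 3 ✓.
Rule B → syllable 2 (observed: 3).
Rule C → syllable 4 (observed: 3).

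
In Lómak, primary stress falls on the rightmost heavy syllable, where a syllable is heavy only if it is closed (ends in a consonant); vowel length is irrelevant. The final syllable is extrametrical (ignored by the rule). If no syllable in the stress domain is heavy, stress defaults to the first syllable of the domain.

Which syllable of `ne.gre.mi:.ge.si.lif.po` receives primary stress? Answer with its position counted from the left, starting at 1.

The final syllable (7, po) is extrametrical; the stress domain is syllables 1–6.
Weights: 1 ne L, 2 gre L, 3 mi: L, 4 ge L, 5 si L, 6 lif H.
Heavy syllables in the domain: 6. The rightmost is syllable 6 (lif).
Primary stress: syllable 6 → ne.gre.mi:.ge.si.ˈlif.po.

6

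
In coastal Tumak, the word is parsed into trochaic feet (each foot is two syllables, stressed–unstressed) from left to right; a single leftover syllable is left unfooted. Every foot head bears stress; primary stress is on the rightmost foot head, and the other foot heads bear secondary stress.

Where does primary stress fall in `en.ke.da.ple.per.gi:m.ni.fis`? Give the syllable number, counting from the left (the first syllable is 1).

Parse left to right into trochaic (ˈσσ) feet: (ˈen.ke) (ˈda.ple) (ˈper.gi:m) (ˈni.fis).
Foot heads (stressed positions): 1, 3, 5, 7.
End Rule Rightmost: primary stress on the rightmost head = syllable 7.
Primary stress: syllable 7 → en.ke.da.ple.per.gi:m.ˈni.fis.

7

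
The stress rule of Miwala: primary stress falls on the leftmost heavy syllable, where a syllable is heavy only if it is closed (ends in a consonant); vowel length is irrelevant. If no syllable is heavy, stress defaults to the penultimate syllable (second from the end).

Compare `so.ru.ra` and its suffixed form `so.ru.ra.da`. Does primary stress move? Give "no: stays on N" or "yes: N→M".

yes: 2→3

Base `so.ru.ra` (3 syllables):
  Weights: 1 so L, 2 ru L, 3 ra L.
  No heavy syllable in the domain; default to the penultimate syllable (second from the end) = syllable 2.
  → primary stress on syllable 2.
Suffixed `so.ru.ra.da` (4 syllables):
  Weights: 1 so L, 2 ru L, 3 ra L, 4 da L.
  No heavy syllable in the domain; default to the penultimate syllable (second from the end) = syllable 3.
  → primary stress on syllable 3.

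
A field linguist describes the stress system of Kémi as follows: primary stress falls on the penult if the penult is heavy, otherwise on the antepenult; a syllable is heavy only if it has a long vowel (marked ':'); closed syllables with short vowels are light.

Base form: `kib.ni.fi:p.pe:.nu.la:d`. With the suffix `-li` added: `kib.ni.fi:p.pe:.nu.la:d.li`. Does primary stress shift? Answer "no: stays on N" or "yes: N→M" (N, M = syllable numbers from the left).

Base `kib.ni.fi:p.pe:.nu.la:d` (6 syllables):
  Weights: 4 pe: H, 5 nu L, 6 la:d H.
  The penult (syllable 5, nu) is light, so stress falls on the antepenult (syllable 4, pe:).
  → primary stress on syllable 4.
Suffixed `kib.ni.fi:p.pe:.nu.la:d.li` (7 syllables):
  Weights: 5 nu L, 6 la:d H, 7 li L.
  The penult (syllable 6, la:d) is heavy, so it takes stress.
  → primary stress on syllable 6.

yes: 4→6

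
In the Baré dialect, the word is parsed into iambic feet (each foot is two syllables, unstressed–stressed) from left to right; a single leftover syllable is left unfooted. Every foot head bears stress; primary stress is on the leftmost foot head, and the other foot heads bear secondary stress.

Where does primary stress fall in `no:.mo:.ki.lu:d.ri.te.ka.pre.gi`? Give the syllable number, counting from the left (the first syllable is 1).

2

Parse left to right into iambic (σˈσ) feet: (no:.ˈmo:) (ki.ˈlu:d) (ri.ˈte) (ka.ˈpre) gi. Syllable 9 is left unfooted.
Foot heads (stressed positions): 2, 4, 6, 8.
End Rule Leftmost: primary stress on the leftmost head = syllable 2.
Primary stress: syllable 2 → no:.ˈmo:.ki.lu:d.ri.te.ka.pre.gi.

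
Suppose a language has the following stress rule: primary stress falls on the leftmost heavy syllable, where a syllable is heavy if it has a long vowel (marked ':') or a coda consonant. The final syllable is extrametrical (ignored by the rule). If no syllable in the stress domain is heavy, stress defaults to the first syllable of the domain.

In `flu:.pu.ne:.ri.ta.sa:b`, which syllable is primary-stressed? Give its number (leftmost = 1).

The final syllable (6, sa:b) is extrametrical; the stress domain is syllables 1–5.
Weights: 1 flu: H, 2 pu L, 3 ne: H, 4 ri L, 5 ta L.
Heavy syllables in the domain: 1, 3. The leftmost is syllable 1 (flu:).
Primary stress: syllable 1 → ˈflu:.pu.ne:.ri.ta.sa:b.

1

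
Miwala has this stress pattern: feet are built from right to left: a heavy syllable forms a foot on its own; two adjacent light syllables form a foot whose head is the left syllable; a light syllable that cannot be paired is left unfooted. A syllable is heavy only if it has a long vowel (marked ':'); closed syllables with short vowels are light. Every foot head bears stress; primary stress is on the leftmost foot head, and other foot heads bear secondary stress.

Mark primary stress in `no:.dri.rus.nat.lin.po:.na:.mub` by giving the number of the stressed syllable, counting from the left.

Weights: 1 no: H, 2 dri L, 3 rus L, 4 nat L, 5 lin L, 6 po: H, 7 na: H, 8 mub L.
Parse right to left (heavy = foot alone; LL = one foot; stranded L unfooted): (ˈno:) (ˈdri.rus) (ˈnat.lin) (ˈpo:) (ˈna:) mub.
Foot heads: 1, 2, 4, 6, 7.
Primary stress on the leftmost head = syllable 1.
Primary stress: syllable 1 → ˈno:.dri.rus.nat.lin.po:.na:.mub.

1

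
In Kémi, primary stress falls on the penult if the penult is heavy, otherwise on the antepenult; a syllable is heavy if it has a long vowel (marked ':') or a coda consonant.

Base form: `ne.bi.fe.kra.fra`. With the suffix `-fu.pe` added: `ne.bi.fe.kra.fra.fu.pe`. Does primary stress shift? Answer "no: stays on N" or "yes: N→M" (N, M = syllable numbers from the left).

yes: 3→5

Base `ne.bi.fe.kra.fra` (5 syllables):
  Weights: 3 fe L, 4 kra L, 5 fra L.
  The penult (syllable 4, kra) is light, so stress falls on the antepenult (syllable 3, fe).
  → primary stress on syllable 3.
Suffixed `ne.bi.fe.kra.fra.fu.pe` (7 syllables):
  Weights: 5 fra L, 6 fu L, 7 pe L.
  The penult (syllable 6, fu) is light, so stress falls on the antepenult (syllable 5, fra).
  → primary stress on syllable 5.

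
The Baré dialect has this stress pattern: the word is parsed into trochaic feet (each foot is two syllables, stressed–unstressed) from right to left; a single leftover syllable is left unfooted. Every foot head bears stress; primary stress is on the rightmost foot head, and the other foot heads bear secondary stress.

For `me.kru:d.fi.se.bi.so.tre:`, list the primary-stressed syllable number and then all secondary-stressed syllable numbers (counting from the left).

Parse right to left into trochaic (ˈσσ) feet: me (ˈkru:d.fi) (ˈse.bi) (ˈso.tre:). Syllable 1 is left unfooted.
Foot heads (stressed positions): 2, 4, 6.
End Rule Rightmost: primary stress on the rightmost head = syllable 6.
Secondary stress on 2, 4: me.ˌkru:d.fi.ˌse.bi.ˈso.tre:.

primary 6, secondary 2, 4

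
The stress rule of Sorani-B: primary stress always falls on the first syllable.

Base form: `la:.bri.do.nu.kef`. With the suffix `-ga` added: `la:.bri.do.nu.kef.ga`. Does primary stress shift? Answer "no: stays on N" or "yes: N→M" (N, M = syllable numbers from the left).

no: stays on 1

Base `la:.bri.do.nu.kef` (5 syllables):
  The word has 5 syllables; the first syllable is syllable 1 (la:).
  → primary stress on syllable 1.
Suffixed `la:.bri.do.nu.kef.ga` (6 syllables):
  The word has 6 syllables; the first syllable is syllable 1 (la:).
  → primary stress on syllable 1.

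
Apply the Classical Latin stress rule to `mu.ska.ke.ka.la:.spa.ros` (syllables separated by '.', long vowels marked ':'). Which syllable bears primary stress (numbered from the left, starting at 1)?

5

Classical Latin: stress the penult if heavy (long vowel or closed), else the antepenult.
Weights: 5 la: H, 6 spa L, 7 ros H.
The penult (syllable 6, spa) is light, so stress falls on the antepenult (syllable 5, la:).
Stress on syllable 5: mu.ska.ke.ka.ˈla:.spa.ros.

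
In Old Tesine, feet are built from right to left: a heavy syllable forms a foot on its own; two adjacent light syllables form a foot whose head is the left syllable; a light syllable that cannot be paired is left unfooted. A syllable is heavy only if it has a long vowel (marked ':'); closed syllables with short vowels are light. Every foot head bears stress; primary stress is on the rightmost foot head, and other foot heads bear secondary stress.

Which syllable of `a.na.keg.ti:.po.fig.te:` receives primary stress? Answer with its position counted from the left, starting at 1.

Weights: 1 a L, 2 na L, 3 keg L, 4 ti: H, 5 po L, 6 fig L, 7 te: H.
Parse right to left (heavy = foot alone; LL = one foot; stranded L unfooted): a (ˈna.keg) (ˈti:) (ˈpo.fig) (ˈte:).
Foot heads: 2, 4, 5, 7.
Primary stress on the rightmost head = syllable 7.
Primary stress: syllable 7 → a.na.keg.ti:.po.fig.ˈte:.

7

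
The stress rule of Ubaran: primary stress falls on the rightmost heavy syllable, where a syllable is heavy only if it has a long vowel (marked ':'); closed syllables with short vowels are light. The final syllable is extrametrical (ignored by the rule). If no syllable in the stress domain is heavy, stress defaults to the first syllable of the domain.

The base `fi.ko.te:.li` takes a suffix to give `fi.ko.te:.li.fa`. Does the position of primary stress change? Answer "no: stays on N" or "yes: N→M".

no: stays on 3

Base `fi.ko.te:.li` (4 syllables):
  The final syllable (4, li) is extrametrical; the stress domain is syllables 1–3.
  Weights: 1 fi L, 2 ko L, 3 te: H.
  Heavy syllables in the domain: 3. The rightmost is syllable 3 (te:).
  → primary stress on syllable 3.
Suffixed `fi.ko.te:.li.fa` (5 syllables):
  The final syllable (5, fa) is extrametrical; the stress domain is syllables 1–4.
  Weights: 1 fi L, 2 ko L, 3 te: H, 4 li L.
  Heavy syllables in the domain: 3. The rightmost is syllable 3 (te:).
  → primary stress on syllable 3.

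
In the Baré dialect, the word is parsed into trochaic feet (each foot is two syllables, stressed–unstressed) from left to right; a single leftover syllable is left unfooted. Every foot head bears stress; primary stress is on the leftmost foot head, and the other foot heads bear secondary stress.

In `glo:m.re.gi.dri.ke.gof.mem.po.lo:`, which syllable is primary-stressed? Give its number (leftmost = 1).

Parse left to right into trochaic (ˈσσ) feet: (ˈglo:m.re) (ˈgi.dri) (ˈke.gof) (ˈmem.po) lo:. Syllable 9 is left unfooted.
Foot heads (stressed positions): 1, 3, 5, 7.
End Rule Leftmost: primary stress on the leftmost head = syllable 1.
Primary stress: syllable 1 → ˈglo:m.re.gi.dri.ke.gof.mem.po.lo:.

1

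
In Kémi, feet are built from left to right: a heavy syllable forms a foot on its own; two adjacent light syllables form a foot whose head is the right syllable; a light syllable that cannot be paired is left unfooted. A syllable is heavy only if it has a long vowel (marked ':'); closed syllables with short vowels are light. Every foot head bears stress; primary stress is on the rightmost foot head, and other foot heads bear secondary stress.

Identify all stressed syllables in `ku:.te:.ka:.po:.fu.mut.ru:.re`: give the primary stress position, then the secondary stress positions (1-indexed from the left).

primary 7, secondary 1, 2, 3, 4, 6

Weights: 1 ku: H, 2 te: H, 3 ka: H, 4 po: H, 5 fu L, 6 mut L, 7 ru: H, 8 re L.
Parse left to right (heavy = foot alone; LL = one foot; stranded L unfooted): (ˈku:) (ˈte:) (ˈka:) (ˈpo:) (fu.ˈmut) (ˈru:) re.
Foot heads: 1, 2, 3, 4, 6, 7.
Primary stress on the rightmost head = syllable 7.
Secondary stress on 1, 2, 3, 4, 6: ˌku:.ˌte:.ˌka:.ˌpo:.fu.ˌmut.ˈru:.re.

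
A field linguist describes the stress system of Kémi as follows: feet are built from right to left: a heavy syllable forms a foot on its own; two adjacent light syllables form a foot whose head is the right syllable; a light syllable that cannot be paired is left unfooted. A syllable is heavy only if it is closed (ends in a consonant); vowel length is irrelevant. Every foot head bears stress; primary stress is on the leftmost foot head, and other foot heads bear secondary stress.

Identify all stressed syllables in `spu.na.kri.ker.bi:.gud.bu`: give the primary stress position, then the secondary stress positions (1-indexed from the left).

Weights: 1 spu L, 2 na L, 3 kri L, 4 ker H, 5 bi: L, 6 gud H, 7 bu L.
Parse right to left (heavy = foot alone; LL = one foot; stranded L unfooted): spu (na.ˈkri) (ˈker) bi: (ˈgud) bu.
Foot heads: 3, 4, 6.
Primary stress on the leftmost head = syllable 3.
Secondary stress on 4, 6: spu.na.ˈkri.ˌker.bi:.ˌgud.bu.

primary 3, secondary 4, 6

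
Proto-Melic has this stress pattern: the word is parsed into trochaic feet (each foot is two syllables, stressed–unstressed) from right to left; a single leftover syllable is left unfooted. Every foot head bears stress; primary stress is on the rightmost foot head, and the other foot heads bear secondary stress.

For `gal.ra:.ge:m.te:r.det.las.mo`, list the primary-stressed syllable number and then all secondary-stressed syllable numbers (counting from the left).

primary 6, secondary 2, 4

Parse right to left into trochaic (ˈσσ) feet: gal (ˈra:.ge:m) (ˈte:r.det) (ˈlas.mo). Syllable 1 is left unfooted.
Foot heads (stressed positions): 2, 4, 6.
End Rule Rightmost: primary stress on the rightmost head = syllable 6.
Secondary stress on 2, 4: gal.ˌra:.ge:m.ˌte:r.det.ˈlas.mo.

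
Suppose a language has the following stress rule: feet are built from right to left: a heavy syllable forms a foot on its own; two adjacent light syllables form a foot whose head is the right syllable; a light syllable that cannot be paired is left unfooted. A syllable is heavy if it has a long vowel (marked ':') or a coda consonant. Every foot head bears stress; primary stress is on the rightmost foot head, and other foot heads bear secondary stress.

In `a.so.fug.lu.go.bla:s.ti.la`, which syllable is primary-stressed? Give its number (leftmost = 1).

Weights: 1 a L, 2 so L, 3 fug H, 4 lu L, 5 go L, 6 bla:s H, 7 ti L, 8 la L.
Parse right to left (heavy = foot alone; LL = one foot; stranded L unfooted): (a.ˈso) (ˈfug) (lu.ˈgo) (ˈbla:s) (ti.ˈla).
Foot heads: 2, 3, 5, 6, 8.
Primary stress on the rightmost head = syllable 8.
Primary stress: syllable 8 → a.so.fug.lu.go.bla:s.ti.ˈla.

8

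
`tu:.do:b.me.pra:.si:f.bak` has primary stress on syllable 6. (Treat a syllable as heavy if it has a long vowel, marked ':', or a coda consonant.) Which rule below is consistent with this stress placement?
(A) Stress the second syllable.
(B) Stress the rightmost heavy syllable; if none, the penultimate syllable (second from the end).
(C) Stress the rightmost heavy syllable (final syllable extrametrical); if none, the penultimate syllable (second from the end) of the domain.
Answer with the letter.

B

Rule A → syllable 2 (observed: 6).
Rule B → syllable 6 ✓.
Rule C → syllable 5 (observed: 6).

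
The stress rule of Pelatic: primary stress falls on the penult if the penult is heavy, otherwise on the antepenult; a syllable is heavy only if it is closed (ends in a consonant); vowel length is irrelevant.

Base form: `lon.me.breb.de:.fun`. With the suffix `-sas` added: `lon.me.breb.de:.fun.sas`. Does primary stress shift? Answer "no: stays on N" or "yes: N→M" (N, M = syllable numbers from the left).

yes: 3→5

Base `lon.me.breb.de:.fun` (5 syllables):
  Weights: 3 breb H, 4 de: L, 5 fun H.
  The penult (syllable 4, de:) is light, so stress falls on the antepenult (syllable 3, breb).
  → primary stress on syllable 3.
Suffixed `lon.me.breb.de:.fun.sas` (6 syllables):
  Weights: 4 de: L, 5 fun H, 6 sas H.
  The penult (syllable 5, fun) is heavy, so it takes stress.
  → primary stress on syllable 5.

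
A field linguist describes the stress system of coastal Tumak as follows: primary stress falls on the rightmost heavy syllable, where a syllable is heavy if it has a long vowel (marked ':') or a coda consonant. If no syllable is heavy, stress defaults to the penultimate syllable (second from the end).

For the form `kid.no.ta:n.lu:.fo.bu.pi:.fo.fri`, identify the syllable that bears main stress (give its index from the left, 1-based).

Weights: 1 kid H, 2 no L, 3 ta:n H, 4 lu: H, 5 fo L, 6 bu L, 7 pi: H, 8 fo L, 9 fri L.
Heavy syllables in the domain: 1, 3, 4, 7. The rightmost is syllable 7 (pi:).
Primary stress: syllable 7 → kid.no.ta:n.lu:.fo.bu.ˈpi:.fo.fri.

7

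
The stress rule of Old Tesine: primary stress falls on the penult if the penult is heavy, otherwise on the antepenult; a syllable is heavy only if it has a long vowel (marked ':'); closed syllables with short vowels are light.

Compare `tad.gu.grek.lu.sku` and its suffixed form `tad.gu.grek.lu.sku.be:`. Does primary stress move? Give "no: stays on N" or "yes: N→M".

yes: 3→4

Base `tad.gu.grek.lu.sku` (5 syllables):
  Weights: 3 grek L, 4 lu L, 5 sku L.
  The penult (syllable 4, lu) is light, so stress falls on the antepenult (syllable 3, grek).
  → primary stress on syllable 3.
Suffixed `tad.gu.grek.lu.sku.be:` (6 syllables):
  Weights: 4 lu L, 5 sku L, 6 be: H.
  The penult (syllable 5, sku) is light, so stress falls on the antepenult (syllable 4, lu).
  → primary stress on syllable 4.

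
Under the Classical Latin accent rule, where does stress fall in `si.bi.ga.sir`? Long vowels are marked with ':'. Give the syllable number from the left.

2

Classical Latin: stress the penult if heavy (long vowel or closed), else the antepenult.
Weights: 2 bi L, 3 ga L, 4 sir H.
The penult (syllable 3, ga) is light, so stress falls on the antepenult (syllable 2, bi).
Stress on syllable 2: si.ˈbi.ga.sir.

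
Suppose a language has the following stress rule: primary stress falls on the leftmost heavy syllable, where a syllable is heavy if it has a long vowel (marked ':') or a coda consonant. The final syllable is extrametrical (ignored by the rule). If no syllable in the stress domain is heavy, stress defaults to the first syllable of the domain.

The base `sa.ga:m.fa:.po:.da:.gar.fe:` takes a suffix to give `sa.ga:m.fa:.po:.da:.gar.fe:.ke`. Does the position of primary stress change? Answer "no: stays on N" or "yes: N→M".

no: stays on 2

Base `sa.ga:m.fa:.po:.da:.gar.fe:` (7 syllables):
  The final syllable (7, fe:) is extrametrical; the stress domain is syllables 1–6.
  Weights: 1 sa L, 2 ga:m H, 3 fa: H, 4 po: H, 5 da: H, 6 gar H.
  Heavy syllables in the domain: 2, 3, 4, 5, 6. The leftmost is syllable 2 (ga:m).
  → primary stress on syllable 2.
Suffixed `sa.ga:m.fa:.po:.da:.gar.fe:.ke` (8 syllables):
  The final syllable (8, ke) is extrametrical; the stress domain is syllables 1–7.
  Weights: 1 sa L, 2 ga:m H, 3 fa: H, 4 po: H, 5 da: H, 6 gar H, 7 fe: H.
  Heavy syllables in the domain: 2, 3, 4, 5, 6, 7. The leftmost is syllable 2 (ga:m).
  → primary stress on syllable 2.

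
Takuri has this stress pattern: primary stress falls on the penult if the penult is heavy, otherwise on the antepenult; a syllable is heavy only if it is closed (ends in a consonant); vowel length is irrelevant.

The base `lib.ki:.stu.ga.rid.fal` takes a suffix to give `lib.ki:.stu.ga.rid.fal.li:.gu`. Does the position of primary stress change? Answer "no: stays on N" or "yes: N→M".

yes: 5→6

Base `lib.ki:.stu.ga.rid.fal` (6 syllables):
  Weights: 4 ga L, 5 rid H, 6 fal H.
  The penult (syllable 5, rid) is heavy, so it takes stress.
  → primary stress on syllable 5.
Suffixed `lib.ki:.stu.ga.rid.fal.li:.gu` (8 syllables):
  Weights: 6 fal H, 7 li: L, 8 gu L.
  The penult (syllable 7, li:) is light, so stress falls on the antepenult (syllable 6, fal).
  → primary stress on syllable 6.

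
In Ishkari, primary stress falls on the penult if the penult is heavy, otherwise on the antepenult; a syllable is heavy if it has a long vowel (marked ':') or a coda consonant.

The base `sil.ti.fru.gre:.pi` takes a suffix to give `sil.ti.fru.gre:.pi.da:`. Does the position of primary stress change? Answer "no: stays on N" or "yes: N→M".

Base `sil.ti.fru.gre:.pi` (5 syllables):
  Weights: 3 fru L, 4 gre: H, 5 pi L.
  The penult (syllable 4, gre:) is heavy, so it takes stress.
  → primary stress on syllable 4.
Suffixed `sil.ti.fru.gre:.pi.da:` (6 syllables):
  Weights: 4 gre: H, 5 pi L, 6 da: H.
  The penult (syllable 5, pi) is light, so stress falls on the antepenult (syllable 4, gre:).
  → primary stress on syllable 4.

no: stays on 4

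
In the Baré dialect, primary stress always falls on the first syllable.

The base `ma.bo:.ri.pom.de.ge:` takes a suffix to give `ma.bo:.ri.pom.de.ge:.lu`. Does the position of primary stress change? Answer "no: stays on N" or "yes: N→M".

Base `ma.bo:.ri.pom.de.ge:` (6 syllables):
  The word has 6 syllables; the first syllable is syllable 1 (ma).
  → primary stress on syllable 1.
Suffixed `ma.bo:.ri.pom.de.ge:.lu` (7 syllables):
  The word has 7 syllables; the first syllable is syllable 1 (ma).
  → primary stress on syllable 1.

no: stays on 1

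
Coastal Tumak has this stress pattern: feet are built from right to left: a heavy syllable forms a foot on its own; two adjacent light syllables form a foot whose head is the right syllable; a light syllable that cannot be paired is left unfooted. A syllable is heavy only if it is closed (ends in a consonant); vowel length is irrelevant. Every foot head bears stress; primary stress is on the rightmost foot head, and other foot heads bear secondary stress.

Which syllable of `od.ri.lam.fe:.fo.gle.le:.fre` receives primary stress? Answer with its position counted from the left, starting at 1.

8

Weights: 1 od H, 2 ri L, 3 lam H, 4 fe: L, 5 fo L, 6 gle L, 7 le: L, 8 fre L.
Parse right to left (heavy = foot alone; LL = one foot; stranded L unfooted): (ˈod) ri (ˈlam) fe: (fo.ˈgle) (le:.ˈfre).
Foot heads: 1, 3, 6, 8.
Primary stress on the rightmost head = syllable 8.
Primary stress: syllable 8 → od.ri.lam.fe:.fo.gle.le:.ˈfre.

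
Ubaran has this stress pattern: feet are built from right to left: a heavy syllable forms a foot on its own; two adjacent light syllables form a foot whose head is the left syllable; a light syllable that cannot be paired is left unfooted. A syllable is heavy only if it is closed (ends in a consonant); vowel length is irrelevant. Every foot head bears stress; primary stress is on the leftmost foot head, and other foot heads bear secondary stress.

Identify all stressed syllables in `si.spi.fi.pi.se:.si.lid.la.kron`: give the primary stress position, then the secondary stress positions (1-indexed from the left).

Weights: 1 si L, 2 spi L, 3 fi L, 4 pi L, 5 se: L, 6 si L, 7 lid H, 8 la L, 9 kron H.
Parse right to left (heavy = foot alone; LL = one foot; stranded L unfooted): (ˈsi.spi) (ˈfi.pi) (ˈse:.si) (ˈlid) la (ˈkron).
Foot heads: 1, 3, 5, 7, 9.
Primary stress on the leftmost head = syllable 1.
Secondary stress on 3, 5, 7, 9: ˈsi.spi.ˌfi.pi.ˌse:.si.ˌlid.la.ˌkron.

primary 1, secondary 3, 5, 7, 9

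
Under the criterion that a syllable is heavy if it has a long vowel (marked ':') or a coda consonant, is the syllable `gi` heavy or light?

`gi`: short vowel, open (no coda). Short vowel, open → light.

light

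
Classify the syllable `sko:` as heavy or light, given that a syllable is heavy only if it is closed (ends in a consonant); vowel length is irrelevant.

`sko:`: long vowel, open (no coda). Open (no coda) → light.

light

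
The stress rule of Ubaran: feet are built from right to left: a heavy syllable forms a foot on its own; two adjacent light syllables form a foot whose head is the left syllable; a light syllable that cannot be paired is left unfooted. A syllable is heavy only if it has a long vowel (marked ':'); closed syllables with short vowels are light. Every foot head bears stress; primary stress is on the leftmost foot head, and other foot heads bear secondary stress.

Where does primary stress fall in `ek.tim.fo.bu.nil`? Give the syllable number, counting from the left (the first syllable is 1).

2

Weights: 1 ek L, 2 tim L, 3 fo L, 4 bu L, 5 nil L.
Parse right to left (heavy = foot alone; LL = one foot; stranded L unfooted): ek (ˈtim.fo) (ˈbu.nil).
Foot heads: 2, 4.
Primary stress on the leftmost head = syllable 2.
Primary stress: syllable 2 → ek.ˈtim.fo.bu.nil.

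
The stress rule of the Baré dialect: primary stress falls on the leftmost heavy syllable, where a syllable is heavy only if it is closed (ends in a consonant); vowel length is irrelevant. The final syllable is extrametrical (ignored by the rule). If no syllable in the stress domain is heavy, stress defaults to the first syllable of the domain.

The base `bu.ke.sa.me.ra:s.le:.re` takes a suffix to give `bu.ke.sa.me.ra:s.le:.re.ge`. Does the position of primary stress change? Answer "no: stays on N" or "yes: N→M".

no: stays on 5

Base `bu.ke.sa.me.ra:s.le:.re` (7 syllables):
  The final syllable (7, re) is extrametrical; the stress domain is syllables 1–6.
  Weights: 1 bu L, 2 ke L, 3 sa L, 4 me L, 5 ra:s H, 6 le: L.
  Heavy syllables in the domain: 5. The leftmost is syllable 5 (ra:s).
  → primary stress on syllable 5.
Suffixed `bu.ke.sa.me.ra:s.le:.re.ge` (8 syllables):
  The final syllable (8, ge) is extrametrical; the stress domain is syllables 1–7.
  Weights: 1 bu L, 2 ke L, 3 sa L, 4 me L, 5 ra:s H, 6 le: L, 7 re L.
  Heavy syllables in the domain: 5. The leftmost is syllable 5 (ra:s).
  → primary stress on syllable 5.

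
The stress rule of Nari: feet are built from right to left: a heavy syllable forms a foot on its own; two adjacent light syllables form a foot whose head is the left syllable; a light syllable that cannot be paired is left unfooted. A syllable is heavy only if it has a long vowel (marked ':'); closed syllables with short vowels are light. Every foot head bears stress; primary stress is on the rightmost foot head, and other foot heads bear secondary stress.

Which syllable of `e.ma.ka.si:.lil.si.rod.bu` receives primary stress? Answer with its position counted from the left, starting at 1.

Weights: 1 e L, 2 ma L, 3 ka L, 4 si: H, 5 lil L, 6 si L, 7 rod L, 8 bu L.
Parse right to left (heavy = foot alone; LL = one foot; stranded L unfooted): e (ˈma.ka) (ˈsi:) (ˈlil.si) (ˈrod.bu).
Foot heads: 2, 4, 5, 7.
Primary stress on the rightmost head = syllable 7.
Primary stress: syllable 7 → e.ma.ka.si:.lil.si.ˈrod.bu.

7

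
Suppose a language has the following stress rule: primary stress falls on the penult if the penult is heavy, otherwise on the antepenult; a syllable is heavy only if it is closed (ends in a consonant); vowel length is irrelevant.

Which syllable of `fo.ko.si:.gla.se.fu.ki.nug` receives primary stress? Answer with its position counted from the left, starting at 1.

Weights: 6 fu L, 7 ki L, 8 nug H.
The penult (syllable 7, ki) is light, so stress falls on the antepenult (syllable 6, fu).
Primary stress: syllable 6 → fo.ko.si:.gla.se.ˈfu.ki.nug.

6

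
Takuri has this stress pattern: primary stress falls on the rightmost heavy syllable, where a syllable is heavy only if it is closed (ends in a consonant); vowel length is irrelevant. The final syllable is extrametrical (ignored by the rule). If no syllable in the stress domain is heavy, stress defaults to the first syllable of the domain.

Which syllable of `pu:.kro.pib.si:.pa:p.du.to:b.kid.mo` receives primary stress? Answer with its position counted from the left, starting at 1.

The final syllable (9, mo) is extrametrical; the stress domain is syllables 1–8.
Weights: 1 pu: L, 2 kro L, 3 pib H, 4 si: L, 5 pa:p H, 6 du L, 7 to:b H, 8 kid H.
Heavy syllables in the domain: 3, 5, 7, 8. The rightmost is syllable 8 (kid).
Primary stress: syllable 8 → pu:.kro.pib.si:.pa:p.du.to:b.ˈkid.mo.

8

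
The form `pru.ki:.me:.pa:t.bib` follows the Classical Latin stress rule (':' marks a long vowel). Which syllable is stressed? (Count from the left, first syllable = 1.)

Classical Latin: stress the penult if heavy (long vowel or closed), else the antepenult.
Weights: 3 me: H, 4 pa:t H, 5 bib H.
The penult (syllable 4, pa:t) is heavy, so it takes stress.
Stress on syllable 4: pru.ki:.me:.ˈpa:t.bib.

4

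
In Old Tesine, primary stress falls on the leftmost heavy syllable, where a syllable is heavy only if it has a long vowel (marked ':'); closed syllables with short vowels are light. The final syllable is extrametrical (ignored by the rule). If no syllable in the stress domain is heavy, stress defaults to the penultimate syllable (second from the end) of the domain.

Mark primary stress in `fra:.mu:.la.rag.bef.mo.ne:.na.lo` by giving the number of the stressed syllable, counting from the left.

1

The final syllable (9, lo) is extrametrical; the stress domain is syllables 1–8.
Weights: 1 fra: H, 2 mu: H, 3 la L, 4 rag L, 5 bef L, 6 mo L, 7 ne: H, 8 na L.
Heavy syllables in the domain: 1, 2, 7. The leftmost is syllable 1 (fra:).
Primary stress: syllable 1 → ˈfra:.mu:.la.rag.bef.mo.ne:.na.lo.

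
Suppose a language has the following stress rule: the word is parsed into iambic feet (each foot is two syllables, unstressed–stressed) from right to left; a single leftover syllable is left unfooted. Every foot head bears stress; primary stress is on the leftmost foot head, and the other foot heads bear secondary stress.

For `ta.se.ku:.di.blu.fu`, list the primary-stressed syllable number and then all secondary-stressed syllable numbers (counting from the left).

primary 2, secondary 4, 6

Parse right to left into iambic (σˈσ) feet: (ta.ˈse) (ku:.ˈdi) (blu.ˈfu).
Foot heads (stressed positions): 2, 4, 6.
End Rule Leftmost: primary stress on the leftmost head = syllable 2.
Secondary stress on 4, 6: ta.ˈse.ku:.ˌdi.blu.ˌfu.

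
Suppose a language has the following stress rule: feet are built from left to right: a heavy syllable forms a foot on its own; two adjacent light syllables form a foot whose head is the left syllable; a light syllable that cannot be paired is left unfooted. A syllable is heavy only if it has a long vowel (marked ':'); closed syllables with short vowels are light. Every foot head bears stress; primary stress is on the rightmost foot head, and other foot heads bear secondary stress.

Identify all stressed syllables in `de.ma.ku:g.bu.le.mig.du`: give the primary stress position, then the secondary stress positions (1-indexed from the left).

Weights: 1 de L, 2 ma L, 3 ku:g H, 4 bu L, 5 le L, 6 mig L, 7 du L.
Parse left to right (heavy = foot alone; LL = one foot; stranded L unfooted): (ˈde.ma) (ˈku:g) (ˈbu.le) (ˈmig.du).
Foot heads: 1, 3, 4, 6.
Primary stress on the rightmost head = syllable 6.
Secondary stress on 1, 3, 4: ˌde.ma.ˌku:g.ˌbu.le.ˈmig.du.

primary 6, secondary 1, 3, 4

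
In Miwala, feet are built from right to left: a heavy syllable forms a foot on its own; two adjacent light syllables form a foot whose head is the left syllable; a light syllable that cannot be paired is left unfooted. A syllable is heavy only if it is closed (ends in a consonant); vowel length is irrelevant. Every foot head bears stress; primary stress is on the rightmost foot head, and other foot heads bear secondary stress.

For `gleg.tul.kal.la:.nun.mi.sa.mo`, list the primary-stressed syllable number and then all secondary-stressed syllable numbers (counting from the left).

primary 7, secondary 1, 2, 3, 5

Weights: 1 gleg H, 2 tul H, 3 kal H, 4 la: L, 5 nun H, 6 mi L, 7 sa L, 8 mo L.
Parse right to left (heavy = foot alone; LL = one foot; stranded L unfooted): (ˈgleg) (ˈtul) (ˈkal) la: (ˈnun) mi (ˈsa.mo).
Foot heads: 1, 2, 3, 5, 7.
Primary stress on the rightmost head = syllable 7.
Secondary stress on 1, 2, 3, 5: ˌgleg.ˌtul.ˌkal.la:.ˌnun.mi.ˈsa.mo.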